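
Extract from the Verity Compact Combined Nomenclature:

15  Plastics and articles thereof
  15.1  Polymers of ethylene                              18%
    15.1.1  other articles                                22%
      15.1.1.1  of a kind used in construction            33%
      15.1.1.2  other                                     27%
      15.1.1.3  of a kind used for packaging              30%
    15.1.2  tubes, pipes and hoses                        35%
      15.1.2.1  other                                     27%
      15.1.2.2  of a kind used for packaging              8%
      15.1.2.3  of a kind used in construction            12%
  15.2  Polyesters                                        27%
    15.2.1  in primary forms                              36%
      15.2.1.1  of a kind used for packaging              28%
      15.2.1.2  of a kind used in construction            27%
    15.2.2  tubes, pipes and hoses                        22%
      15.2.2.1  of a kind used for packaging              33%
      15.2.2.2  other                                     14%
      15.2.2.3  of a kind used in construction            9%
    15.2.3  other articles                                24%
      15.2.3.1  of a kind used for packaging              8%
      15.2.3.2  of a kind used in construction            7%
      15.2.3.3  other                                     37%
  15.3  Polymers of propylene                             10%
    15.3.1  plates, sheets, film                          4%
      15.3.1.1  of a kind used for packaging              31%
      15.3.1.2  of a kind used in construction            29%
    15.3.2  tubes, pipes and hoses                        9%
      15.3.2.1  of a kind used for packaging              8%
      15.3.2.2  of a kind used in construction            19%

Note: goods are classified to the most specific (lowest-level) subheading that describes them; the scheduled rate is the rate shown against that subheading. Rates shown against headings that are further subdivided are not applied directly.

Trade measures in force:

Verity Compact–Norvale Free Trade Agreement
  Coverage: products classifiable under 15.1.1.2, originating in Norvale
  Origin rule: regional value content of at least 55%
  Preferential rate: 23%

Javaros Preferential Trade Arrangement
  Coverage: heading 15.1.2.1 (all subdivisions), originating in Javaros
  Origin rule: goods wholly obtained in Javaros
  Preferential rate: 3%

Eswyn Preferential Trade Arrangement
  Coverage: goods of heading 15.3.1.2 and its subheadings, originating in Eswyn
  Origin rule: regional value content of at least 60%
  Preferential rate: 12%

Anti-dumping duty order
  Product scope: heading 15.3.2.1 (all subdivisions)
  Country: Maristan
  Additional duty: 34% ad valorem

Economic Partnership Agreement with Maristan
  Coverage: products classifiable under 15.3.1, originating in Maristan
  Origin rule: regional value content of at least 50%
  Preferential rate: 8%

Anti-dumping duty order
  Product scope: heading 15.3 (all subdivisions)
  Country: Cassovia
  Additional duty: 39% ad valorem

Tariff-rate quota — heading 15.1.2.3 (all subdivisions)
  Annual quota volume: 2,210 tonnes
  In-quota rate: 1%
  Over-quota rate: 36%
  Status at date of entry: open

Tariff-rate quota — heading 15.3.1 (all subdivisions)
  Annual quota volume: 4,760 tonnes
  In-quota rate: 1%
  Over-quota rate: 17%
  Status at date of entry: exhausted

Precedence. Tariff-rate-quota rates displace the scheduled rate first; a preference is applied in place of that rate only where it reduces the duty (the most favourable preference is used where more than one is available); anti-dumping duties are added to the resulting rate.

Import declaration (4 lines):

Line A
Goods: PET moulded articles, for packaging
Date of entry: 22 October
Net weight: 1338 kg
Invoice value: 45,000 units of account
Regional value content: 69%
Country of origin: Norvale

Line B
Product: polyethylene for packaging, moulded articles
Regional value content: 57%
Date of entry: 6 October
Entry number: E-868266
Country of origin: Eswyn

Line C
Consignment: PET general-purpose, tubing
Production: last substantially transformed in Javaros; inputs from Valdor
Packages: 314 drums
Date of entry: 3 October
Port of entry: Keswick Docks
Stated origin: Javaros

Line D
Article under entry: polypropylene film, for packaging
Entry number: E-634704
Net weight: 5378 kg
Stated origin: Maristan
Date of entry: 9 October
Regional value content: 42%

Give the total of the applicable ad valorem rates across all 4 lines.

69%

Line A: PET → 15.2; moulded articles → 15.2.3; for packaging → 15.2.3.1. Scheduled 8%. Norvale agreement on 15.1.1.2: 15.2.3.1 not covered. → 8%.
Line B: polyethylene → 15.1; moulded articles → 15.1.1; for packaging → 15.1.1.3. Scheduled 30%. Eswyn agreement on 15.3.1.2: 15.1.1.3 not covered. → 30%.
Line C: PET → 15.2; tubing → 15.2.2; general-purpose → 15.2.2.2. Scheduled 14%. Javaros agreement on 15.1.2.1: 15.2.2.2 not covered. → 14%.
Line D: polypropylene → 15.3; film → 15.3.1; for packaging → 15.3.1.1. Scheduled 31%. quota on 15.3.1 exhausted → over-quota 17%; Maristan agreement on 15.3.1: RVC < 50%. → 17%.
Sum: 8% + 30% + 14% + 17% = 69%.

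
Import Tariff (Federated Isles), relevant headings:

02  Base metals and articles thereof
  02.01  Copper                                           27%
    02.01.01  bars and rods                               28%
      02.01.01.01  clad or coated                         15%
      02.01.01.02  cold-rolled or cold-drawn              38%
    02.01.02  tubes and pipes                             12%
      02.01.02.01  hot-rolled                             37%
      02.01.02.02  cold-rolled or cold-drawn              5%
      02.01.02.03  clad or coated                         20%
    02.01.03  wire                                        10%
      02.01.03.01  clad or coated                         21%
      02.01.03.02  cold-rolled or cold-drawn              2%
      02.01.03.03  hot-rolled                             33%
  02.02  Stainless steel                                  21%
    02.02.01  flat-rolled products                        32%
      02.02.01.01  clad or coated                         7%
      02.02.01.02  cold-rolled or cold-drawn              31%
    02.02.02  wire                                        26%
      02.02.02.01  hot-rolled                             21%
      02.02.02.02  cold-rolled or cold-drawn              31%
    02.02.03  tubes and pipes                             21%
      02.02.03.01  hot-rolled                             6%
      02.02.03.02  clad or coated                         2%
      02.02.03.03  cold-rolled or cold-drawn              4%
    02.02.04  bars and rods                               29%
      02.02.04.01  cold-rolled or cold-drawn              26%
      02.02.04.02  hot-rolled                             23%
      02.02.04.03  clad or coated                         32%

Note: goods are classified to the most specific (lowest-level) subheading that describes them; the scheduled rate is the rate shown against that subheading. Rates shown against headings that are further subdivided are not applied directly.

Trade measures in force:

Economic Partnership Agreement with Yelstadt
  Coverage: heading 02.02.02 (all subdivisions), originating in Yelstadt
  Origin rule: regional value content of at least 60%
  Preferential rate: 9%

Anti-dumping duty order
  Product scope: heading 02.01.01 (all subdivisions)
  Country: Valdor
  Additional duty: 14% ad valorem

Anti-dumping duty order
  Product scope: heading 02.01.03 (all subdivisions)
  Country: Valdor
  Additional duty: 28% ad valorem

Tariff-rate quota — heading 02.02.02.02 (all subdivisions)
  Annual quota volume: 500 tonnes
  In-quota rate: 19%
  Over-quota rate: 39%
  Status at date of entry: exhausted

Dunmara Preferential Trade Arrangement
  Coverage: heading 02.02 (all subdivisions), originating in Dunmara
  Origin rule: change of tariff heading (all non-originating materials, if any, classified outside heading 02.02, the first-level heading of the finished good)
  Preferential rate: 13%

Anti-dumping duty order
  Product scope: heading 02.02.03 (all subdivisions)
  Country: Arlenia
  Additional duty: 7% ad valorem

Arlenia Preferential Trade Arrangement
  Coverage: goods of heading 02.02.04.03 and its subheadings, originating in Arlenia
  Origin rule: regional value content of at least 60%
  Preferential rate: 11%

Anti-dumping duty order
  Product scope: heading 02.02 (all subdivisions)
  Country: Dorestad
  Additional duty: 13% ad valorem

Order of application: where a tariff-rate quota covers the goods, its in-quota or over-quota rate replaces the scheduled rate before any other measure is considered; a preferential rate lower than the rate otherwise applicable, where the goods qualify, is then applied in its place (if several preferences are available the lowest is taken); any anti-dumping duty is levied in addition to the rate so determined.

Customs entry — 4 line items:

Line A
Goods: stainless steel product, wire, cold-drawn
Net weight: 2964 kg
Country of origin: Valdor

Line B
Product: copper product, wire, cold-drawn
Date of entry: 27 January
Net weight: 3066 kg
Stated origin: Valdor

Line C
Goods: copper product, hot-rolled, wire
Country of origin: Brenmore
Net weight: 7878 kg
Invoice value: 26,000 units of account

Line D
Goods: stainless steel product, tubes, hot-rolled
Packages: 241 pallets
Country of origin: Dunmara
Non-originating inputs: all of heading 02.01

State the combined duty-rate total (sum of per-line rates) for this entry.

108%

Line A: stainless steel → 02.02; wire → 02.02.02; cold-drawn → 02.02.02.02. Scheduled 31%. quota on 02.02.02.02 exhausted → over-quota 39%. → 39%.
Line B: copper → 02.01; wire → 02.01.03; cold-drawn → 02.01.03.02. Scheduled 2%. anti-dumping (Valdor, 02.01.03): +28%; total 2% + 28% = 30%. → 30%.
Line C: copper → 02.01; wire → 02.01.03; hot-rolled → 02.01.03.03. Scheduled 33%. No special measure applies. → 33%.
Line D: stainless steel → 02.02; tubes → 02.02.03; hot-rolled → 02.02.03.01. Scheduled 6%. Dunmara agreement on 02.02: CTH met → 13% available; preference 13% not lower than 6% → no reduction. → 6%.
Sum: 39% + 30% + 33% + 6% = 108%.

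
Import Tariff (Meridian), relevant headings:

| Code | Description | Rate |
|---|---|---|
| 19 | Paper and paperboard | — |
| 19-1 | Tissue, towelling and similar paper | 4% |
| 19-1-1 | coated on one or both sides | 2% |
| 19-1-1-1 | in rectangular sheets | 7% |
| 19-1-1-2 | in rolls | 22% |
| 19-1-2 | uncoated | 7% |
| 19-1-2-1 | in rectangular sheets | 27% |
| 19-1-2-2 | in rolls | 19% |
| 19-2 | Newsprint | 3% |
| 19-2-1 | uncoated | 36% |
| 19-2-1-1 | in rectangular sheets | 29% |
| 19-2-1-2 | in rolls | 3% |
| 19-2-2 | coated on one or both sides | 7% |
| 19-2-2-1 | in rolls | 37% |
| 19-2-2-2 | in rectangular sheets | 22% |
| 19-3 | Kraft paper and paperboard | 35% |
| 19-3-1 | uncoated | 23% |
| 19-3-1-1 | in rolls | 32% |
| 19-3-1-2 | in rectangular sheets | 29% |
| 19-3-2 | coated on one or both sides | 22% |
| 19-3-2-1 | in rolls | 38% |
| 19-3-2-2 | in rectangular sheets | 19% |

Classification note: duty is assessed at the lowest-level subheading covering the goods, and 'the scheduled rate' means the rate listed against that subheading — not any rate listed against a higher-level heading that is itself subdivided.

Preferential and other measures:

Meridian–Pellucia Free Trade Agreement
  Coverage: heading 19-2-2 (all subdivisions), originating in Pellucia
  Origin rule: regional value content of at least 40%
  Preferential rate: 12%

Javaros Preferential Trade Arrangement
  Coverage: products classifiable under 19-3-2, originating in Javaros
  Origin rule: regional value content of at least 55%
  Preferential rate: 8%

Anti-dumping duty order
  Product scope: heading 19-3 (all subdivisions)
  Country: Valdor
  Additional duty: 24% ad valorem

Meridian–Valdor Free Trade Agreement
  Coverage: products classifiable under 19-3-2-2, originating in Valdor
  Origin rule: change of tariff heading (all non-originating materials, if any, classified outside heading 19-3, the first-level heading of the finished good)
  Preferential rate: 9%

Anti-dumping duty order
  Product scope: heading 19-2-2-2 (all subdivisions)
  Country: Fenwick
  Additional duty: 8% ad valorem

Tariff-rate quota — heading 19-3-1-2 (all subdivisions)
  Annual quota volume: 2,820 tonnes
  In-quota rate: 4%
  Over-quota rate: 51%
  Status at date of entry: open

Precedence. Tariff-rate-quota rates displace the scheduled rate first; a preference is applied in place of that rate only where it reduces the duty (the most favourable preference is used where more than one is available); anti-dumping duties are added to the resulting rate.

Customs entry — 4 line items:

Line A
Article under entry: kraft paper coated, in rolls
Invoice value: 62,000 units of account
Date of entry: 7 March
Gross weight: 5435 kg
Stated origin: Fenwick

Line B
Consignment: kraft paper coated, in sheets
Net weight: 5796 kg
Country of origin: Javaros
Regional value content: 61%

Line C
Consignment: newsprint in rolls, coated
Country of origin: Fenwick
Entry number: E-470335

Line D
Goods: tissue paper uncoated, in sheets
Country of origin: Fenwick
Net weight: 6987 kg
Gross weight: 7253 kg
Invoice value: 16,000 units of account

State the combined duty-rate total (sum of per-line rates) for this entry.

Line A: kraft paper → 19-3; coated → 19-3-2; in rolls → 19-3-2-1. Scheduled 38%. No special measure applies. → 38%.
Line B: kraft paper → 19-3; coated → 19-3-2; in sheets → 19-3-2-2. Scheduled 19%. Javaros agreement on 19-3-2: RVC ≥ 55% → 8% available; preferential 8%. → 8%.
Line C: newsprint → 19-2; coated → 19-2-2; in rolls → 19-2-2-1. Scheduled 37%. No special measure applies. → 37%.
Line D: tissue paper → 19-1; uncoated → 19-1-2; in sheets → 19-1-2-1. Scheduled 27%. No special measure applies. → 27%.
Sum: 38% + 8% + 37% + 27% = 110%.

110%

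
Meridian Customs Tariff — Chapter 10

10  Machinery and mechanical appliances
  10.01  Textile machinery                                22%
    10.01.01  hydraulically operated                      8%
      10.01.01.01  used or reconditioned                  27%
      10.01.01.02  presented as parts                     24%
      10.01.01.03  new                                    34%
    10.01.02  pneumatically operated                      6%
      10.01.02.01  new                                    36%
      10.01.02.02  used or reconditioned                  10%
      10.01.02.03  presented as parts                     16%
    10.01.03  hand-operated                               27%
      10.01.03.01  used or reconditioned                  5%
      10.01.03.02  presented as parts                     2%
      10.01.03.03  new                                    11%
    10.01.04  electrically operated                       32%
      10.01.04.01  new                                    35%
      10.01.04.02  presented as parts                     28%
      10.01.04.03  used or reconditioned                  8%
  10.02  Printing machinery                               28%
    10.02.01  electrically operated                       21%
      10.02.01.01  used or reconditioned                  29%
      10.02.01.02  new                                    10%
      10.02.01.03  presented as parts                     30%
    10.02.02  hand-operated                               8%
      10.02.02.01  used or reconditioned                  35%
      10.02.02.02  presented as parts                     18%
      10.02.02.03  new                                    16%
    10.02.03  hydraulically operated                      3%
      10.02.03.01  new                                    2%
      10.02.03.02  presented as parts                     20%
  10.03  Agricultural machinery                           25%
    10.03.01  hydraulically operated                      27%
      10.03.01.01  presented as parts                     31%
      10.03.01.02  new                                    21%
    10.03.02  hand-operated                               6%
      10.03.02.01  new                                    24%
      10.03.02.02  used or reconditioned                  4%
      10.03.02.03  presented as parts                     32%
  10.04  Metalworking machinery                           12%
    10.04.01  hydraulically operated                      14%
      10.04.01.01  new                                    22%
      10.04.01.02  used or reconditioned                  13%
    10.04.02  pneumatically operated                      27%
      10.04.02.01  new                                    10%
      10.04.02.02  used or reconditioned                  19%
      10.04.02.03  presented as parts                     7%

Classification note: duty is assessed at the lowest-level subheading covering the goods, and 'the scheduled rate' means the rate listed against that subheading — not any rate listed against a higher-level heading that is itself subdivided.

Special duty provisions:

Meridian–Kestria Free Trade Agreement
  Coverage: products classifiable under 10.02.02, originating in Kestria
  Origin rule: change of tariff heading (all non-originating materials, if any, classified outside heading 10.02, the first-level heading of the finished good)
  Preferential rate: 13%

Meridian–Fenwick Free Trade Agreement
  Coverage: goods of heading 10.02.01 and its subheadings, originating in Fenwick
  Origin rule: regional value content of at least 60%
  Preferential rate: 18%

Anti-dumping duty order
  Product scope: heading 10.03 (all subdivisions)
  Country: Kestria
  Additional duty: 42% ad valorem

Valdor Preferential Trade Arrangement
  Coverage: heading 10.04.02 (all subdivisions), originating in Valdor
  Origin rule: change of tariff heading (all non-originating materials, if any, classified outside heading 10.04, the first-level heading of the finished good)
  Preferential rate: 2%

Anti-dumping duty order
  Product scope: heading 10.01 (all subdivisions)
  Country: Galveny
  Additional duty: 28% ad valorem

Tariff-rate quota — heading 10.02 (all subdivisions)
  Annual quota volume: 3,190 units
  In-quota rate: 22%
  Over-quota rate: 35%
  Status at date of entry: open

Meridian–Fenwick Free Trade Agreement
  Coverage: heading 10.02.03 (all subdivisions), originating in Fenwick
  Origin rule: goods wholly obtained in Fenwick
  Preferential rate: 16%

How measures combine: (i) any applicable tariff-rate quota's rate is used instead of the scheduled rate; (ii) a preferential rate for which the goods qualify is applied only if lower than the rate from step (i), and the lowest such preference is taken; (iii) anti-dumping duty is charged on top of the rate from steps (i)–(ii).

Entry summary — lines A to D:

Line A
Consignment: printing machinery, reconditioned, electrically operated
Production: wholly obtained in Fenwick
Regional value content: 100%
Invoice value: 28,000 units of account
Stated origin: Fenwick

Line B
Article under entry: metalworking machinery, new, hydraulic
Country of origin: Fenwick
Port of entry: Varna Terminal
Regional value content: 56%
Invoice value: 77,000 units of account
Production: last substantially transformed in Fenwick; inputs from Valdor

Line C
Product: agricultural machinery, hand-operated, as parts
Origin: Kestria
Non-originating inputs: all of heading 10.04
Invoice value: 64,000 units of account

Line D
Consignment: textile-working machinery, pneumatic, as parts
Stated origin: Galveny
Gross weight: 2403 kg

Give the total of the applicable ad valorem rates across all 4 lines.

158%

Line A: printing → 10.02; electrically operated → 10.02.01; reconditioned → 10.02.01.01. Scheduled 29%. quota on 10.02 open → in-quota 22%; Fenwick agreement on 10.02.01: RVC ≥ 60% → 18% available; Fenwick agreement on 10.02.03: 10.02.01.01 not covered; preferential 18%. → 18%.
Line B: metalworking → 10.04; hydraulic → 10.04.01; new → 10.04.01.01. Scheduled 22%. Fenwick agreement on 10.02.01: 10.04.01.01 not covered; Fenwick agreement on 10.02.03: 10.04.01.01 not covered. → 22%.
Line C: agricultural → 10.03; hand-operated → 10.03.02; as parts → 10.03.02.03. Scheduled 32%. Kestria agreement on 10.02.02: 10.03.02.03 not covered; anti-dumping (Kestria, 10.03): +42%; total 32% + 42% = 74%. → 74%.
Line D: textile-working → 10.01; pneumatic → 10.01.02; as parts → 10.01.02.03. Scheduled 16%. anti-dumping (Galveny, 10.01): +28%; total 16% + 28% = 44%. → 44%.
Sum: 18% + 22% + 74% + 44% = 158%.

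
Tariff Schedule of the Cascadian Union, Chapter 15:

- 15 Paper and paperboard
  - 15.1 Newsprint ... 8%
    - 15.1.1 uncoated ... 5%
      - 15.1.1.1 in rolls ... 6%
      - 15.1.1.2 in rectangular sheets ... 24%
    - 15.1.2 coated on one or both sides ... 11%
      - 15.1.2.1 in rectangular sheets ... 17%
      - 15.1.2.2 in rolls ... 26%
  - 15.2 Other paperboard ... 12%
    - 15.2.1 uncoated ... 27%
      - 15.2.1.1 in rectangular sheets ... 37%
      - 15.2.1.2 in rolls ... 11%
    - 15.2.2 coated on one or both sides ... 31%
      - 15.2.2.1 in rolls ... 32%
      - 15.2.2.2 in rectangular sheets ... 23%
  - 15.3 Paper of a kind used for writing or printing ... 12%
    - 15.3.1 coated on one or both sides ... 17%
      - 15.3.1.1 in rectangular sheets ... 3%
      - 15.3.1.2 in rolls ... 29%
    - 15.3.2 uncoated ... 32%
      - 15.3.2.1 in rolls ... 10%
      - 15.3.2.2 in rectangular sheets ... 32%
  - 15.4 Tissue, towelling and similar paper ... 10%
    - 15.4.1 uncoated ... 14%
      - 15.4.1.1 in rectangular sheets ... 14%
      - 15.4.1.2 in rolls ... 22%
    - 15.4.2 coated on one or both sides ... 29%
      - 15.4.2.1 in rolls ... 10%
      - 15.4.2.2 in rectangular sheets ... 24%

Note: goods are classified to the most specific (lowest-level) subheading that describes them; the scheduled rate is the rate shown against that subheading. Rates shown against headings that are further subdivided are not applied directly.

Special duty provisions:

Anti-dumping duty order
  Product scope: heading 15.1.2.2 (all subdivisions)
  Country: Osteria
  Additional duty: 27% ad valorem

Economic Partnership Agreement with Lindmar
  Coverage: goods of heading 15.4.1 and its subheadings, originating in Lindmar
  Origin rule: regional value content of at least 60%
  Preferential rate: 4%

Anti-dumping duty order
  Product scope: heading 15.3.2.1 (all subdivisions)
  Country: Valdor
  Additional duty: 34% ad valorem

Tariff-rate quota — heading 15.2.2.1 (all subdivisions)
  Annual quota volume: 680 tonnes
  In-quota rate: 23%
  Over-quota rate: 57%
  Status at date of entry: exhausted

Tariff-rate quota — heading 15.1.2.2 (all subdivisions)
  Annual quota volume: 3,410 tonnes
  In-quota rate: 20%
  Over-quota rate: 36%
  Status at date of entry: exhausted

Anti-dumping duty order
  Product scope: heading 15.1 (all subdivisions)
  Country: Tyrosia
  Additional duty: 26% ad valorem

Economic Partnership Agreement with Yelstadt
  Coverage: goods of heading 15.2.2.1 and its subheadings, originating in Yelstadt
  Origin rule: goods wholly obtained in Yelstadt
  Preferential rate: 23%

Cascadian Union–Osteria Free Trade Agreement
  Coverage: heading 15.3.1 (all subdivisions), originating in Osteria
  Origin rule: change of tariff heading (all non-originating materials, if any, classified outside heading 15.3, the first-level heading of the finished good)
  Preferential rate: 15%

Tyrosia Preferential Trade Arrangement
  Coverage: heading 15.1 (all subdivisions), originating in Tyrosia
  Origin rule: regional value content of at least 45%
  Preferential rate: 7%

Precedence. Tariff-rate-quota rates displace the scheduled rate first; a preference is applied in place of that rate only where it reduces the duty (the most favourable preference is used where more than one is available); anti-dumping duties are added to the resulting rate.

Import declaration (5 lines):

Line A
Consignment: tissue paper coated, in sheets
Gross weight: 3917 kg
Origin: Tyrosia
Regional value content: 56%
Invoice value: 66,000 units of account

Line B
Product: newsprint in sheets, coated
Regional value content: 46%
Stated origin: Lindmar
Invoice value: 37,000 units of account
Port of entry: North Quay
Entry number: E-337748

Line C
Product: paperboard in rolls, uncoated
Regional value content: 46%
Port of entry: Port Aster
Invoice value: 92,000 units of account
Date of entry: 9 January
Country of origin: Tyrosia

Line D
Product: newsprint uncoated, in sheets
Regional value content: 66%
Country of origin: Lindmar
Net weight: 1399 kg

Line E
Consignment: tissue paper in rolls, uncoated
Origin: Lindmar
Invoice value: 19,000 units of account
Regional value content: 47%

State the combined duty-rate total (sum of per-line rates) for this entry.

Line A: tissue paper → 15.4; coated → 15.4.2; in sheets → 15.4.2.2. Scheduled 24%. Tyrosia agreement on 15.1: 15.4.2.2 not covered. → 24%.
Line B: newsprint → 15.1; coated → 15.1.2; in sheets → 15.1.2.1. Scheduled 17%. Lindmar agreement on 15.4.1: 15.1.2.1 not covered. → 17%.
Line C: paperboard → 15.2; uncoated → 15.2.1; in rolls → 15.2.1.2. Scheduled 11%. Tyrosia agreement on 15.1: 15.2.1.2 not covered. → 11%.
Line D: newsprint → 15.1; uncoated → 15.1.1; in sheets → 15.1.1.2. Scheduled 24%. Lindmar agreement on 15.4.1: 15.1.1.2 not covered. → 24%.
Line E: tissue paper → 15.4; uncoated → 15.4.1; in rolls → 15.4.1.2. Scheduled 22%. Lindmar agreement on 15.4.1: RVC < 60%. → 22%.
Sum: 24% + 17% + 11% + 24% + 22% = 98%.

98%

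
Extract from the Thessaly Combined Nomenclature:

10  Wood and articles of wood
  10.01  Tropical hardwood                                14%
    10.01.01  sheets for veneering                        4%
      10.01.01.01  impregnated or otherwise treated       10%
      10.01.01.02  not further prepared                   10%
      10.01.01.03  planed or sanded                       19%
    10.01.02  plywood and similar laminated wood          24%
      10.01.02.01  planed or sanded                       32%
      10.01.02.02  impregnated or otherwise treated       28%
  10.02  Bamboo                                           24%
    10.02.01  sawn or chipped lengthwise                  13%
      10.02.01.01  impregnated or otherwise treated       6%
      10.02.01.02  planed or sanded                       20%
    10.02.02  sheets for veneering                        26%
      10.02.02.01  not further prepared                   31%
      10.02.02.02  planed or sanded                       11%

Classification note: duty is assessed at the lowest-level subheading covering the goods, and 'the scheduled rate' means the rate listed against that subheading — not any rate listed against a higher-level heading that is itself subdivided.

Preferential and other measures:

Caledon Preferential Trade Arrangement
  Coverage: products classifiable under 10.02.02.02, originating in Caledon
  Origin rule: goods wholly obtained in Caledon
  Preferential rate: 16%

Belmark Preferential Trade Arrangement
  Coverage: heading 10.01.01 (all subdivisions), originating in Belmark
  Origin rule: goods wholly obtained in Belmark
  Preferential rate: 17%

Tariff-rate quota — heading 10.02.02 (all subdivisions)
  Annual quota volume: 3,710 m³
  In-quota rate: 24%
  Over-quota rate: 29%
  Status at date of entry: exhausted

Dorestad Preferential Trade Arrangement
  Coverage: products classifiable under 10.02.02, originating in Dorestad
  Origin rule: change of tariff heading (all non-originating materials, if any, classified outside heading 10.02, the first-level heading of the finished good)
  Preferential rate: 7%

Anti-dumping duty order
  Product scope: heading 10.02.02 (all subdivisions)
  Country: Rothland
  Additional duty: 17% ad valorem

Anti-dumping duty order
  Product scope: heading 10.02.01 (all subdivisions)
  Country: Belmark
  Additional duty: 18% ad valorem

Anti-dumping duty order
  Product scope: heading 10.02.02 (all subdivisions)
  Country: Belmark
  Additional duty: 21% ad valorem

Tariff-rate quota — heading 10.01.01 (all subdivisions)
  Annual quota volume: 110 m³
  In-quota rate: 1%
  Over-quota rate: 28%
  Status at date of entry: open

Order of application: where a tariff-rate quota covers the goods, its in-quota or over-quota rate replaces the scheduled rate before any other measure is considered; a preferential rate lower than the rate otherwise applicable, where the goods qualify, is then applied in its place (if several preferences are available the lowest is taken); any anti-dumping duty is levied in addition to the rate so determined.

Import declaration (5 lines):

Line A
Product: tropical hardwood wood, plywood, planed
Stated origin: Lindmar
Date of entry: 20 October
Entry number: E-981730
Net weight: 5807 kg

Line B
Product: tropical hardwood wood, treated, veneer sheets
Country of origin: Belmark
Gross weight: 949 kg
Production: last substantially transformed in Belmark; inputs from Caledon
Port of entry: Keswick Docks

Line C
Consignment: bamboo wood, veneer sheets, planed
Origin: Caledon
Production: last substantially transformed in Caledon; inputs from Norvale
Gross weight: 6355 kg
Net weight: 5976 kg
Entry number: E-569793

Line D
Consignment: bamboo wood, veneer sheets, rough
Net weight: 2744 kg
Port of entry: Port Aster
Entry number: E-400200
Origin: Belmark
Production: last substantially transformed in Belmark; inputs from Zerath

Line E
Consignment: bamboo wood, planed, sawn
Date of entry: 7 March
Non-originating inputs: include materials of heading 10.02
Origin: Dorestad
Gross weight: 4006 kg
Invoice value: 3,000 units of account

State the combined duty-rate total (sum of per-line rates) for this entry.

Line A: tropical hardwood → 10.01; plywood → 10.01.02; planed → 10.01.02.01. Scheduled 32%. No special measure applies. → 32%.
Line B: tropical hardwood → 10.01; veneer sheets → 10.01.01; treated → 10.01.01.01. Scheduled 10%. quota on 10.01.01 open → in-quota 1%; Belmark agreement on 10.01.01: not wholly obtained. → 1%.
Line C: bamboo → 10.02; veneer sheets → 10.02.02; planed → 10.02.02.02. Scheduled 11%. quota on 10.02.02 exhausted → over-quota 29%; Caledon agreement on 10.02.02.02: not wholly obtained. → 29%.
Line D: bamboo → 10.02; veneer sheets → 10.02.02; rough → 10.02.02.01. Scheduled 31%. quota on 10.02.02 exhausted → over-quota 29%; Belmark agreement on 10.01.01: 10.02.02.01 not covered; anti-dumping (Belmark, 10.02.02): +21%; total 29% + 21% = 50%. → 50%.
Line E: bamboo → 10.02; sawn → 10.02.01; planed → 10.02.01.02. Scheduled 20%. Dorestad agreement on 10.02.02: 10.02.01.02 not covered. → 20%.
Sum: 32% + 1% + 29% + 50% + 20% = 132%.

132%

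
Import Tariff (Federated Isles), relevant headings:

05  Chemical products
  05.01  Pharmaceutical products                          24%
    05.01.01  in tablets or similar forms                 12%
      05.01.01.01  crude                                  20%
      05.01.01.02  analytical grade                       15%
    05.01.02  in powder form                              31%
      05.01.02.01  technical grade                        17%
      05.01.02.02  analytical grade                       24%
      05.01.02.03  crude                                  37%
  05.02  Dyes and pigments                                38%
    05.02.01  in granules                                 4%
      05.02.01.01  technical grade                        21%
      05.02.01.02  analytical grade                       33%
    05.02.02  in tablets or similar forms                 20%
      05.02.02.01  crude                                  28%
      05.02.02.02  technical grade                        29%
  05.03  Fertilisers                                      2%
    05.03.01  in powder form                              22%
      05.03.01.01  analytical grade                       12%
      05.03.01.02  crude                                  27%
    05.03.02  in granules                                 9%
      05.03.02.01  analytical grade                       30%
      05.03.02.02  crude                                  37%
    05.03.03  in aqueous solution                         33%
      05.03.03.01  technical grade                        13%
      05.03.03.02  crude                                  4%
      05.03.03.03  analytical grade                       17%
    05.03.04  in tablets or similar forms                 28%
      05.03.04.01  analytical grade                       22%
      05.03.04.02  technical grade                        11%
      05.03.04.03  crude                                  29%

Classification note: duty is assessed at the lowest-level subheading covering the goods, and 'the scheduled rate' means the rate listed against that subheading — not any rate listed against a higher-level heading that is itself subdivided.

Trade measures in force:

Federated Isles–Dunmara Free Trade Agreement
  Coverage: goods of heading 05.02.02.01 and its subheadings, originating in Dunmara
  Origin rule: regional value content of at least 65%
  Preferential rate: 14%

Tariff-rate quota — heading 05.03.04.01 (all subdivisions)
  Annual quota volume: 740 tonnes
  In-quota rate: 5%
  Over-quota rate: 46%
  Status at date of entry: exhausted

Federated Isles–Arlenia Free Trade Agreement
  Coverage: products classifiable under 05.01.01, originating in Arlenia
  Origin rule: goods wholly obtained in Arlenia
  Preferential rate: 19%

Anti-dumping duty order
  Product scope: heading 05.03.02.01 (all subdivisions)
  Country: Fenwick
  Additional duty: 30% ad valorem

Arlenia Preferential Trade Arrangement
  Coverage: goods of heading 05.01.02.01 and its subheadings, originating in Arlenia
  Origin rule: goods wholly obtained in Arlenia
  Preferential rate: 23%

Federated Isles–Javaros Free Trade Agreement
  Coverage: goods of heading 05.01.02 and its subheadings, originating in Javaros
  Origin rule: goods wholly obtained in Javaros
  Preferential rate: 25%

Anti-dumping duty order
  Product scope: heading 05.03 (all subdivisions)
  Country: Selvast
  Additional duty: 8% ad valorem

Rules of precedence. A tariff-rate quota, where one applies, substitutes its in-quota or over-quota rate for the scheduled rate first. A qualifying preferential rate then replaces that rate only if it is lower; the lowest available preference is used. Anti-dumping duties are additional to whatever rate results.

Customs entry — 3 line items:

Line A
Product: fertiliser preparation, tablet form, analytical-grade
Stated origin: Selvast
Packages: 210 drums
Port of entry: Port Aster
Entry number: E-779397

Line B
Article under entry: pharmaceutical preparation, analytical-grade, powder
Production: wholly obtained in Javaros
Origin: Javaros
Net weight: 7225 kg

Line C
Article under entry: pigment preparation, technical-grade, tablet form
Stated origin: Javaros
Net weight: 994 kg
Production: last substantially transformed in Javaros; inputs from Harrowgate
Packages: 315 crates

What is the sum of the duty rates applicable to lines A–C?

107%

Line A: fertiliser → 05.03; tablet form → 05.03.04; analytical-grade → 05.03.04.01. Scheduled 22%. quota on 05.03.04.01 exhausted → over-quota 46%; anti-dumping (Selvast, 05.03): +8%; total 46% + 8% = 54%. → 54%.
Line B: pharmaceutical → 05.01; powder → 05.01.02; analytical-grade → 05.01.02.02. Scheduled 24%. Javaros agreement on 05.01.02: wholly obtained → 25% available; preference 25% not lower than 24% → no reduction. → 24%.
Line C: pigment → 05.02; tablet form → 05.02.02; technical-grade → 05.02.02.02. Scheduled 29%. Javaros agreement on 05.01.02: 05.02.02.02 not covered. → 29%.
Sum: 54% + 24% + 29% = 107%.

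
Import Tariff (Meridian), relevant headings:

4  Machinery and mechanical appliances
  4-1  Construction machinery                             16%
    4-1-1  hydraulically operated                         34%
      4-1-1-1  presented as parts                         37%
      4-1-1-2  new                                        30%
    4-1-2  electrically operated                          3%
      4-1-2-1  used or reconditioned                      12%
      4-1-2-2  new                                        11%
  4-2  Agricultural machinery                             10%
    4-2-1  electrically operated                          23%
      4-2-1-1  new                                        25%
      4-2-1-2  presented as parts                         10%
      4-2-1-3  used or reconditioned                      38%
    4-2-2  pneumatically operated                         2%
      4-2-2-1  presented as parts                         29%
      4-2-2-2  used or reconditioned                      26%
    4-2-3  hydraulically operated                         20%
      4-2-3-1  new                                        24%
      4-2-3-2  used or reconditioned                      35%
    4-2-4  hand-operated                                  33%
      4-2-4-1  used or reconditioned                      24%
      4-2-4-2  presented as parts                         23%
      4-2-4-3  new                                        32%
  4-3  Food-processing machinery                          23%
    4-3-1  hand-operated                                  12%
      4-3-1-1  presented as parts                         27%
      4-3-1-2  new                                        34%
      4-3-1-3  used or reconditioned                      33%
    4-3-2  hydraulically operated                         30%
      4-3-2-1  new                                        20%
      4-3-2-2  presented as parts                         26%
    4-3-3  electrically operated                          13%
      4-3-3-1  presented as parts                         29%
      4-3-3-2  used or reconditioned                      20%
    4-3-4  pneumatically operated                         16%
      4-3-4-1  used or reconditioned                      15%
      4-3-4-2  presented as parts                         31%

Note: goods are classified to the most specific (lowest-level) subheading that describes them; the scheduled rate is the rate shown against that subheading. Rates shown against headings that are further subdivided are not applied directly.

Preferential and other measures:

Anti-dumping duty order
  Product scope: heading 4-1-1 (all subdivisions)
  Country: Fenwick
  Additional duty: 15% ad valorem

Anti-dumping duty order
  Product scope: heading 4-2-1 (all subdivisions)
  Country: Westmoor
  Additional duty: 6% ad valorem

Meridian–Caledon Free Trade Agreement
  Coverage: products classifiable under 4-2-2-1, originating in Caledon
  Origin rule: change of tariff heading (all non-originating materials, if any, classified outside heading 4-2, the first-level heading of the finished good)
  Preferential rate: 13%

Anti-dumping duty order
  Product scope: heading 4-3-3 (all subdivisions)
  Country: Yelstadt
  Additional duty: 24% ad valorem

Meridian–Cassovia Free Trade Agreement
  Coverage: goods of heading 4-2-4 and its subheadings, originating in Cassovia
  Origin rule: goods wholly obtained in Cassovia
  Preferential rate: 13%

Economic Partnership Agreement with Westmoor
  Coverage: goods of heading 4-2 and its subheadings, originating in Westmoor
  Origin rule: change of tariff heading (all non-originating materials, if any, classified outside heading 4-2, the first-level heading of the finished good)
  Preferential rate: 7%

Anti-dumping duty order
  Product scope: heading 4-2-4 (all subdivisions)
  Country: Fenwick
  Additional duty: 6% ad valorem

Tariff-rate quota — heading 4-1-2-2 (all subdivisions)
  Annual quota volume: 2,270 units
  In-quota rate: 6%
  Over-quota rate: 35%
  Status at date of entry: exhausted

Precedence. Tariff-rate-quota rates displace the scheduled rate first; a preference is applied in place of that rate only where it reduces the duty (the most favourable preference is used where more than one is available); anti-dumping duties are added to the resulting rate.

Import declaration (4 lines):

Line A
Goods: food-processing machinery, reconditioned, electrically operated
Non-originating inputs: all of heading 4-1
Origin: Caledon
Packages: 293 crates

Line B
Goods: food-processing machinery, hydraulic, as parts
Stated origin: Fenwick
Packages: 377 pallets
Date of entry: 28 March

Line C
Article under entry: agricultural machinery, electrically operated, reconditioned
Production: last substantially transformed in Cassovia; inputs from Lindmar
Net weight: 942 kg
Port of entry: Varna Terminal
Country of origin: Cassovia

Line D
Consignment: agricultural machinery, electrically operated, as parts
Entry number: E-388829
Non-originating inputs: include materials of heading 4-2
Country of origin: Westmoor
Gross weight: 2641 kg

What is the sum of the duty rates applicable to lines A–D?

100%

Line A: food-processing → 4-3; electrically operated → 4-3-3; reconditioned → 4-3-3-2. Scheduled 20%. Caledon agreement on 4-2-2-1: 4-3-3-2 not covered. → 20%.
Line B: food-processing → 4-3; hydraulic → 4-3-2; as parts → 4-3-2-2. Scheduled 26%. No special measure applies. → 26%.
Line C: agricultural → 4-2; electrically operated → 4-2-1; reconditioned → 4-2-1-3. Scheduled 38%. Cassovia agreement on 4-2-4: 4-2-1-3 not covered. → 38%.
Line D: agricultural → 4-2; electrically operated → 4-2-1; as parts → 4-2-1-2. Scheduled 10%. Westmoor agreement on 4-2: CTH not met; anti-dumping (Westmoor, 4-2-1): +6%; total 10% + 6% = 16%. → 16%.
Sum: 20% + 26% + 38% + 16% = 100%.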